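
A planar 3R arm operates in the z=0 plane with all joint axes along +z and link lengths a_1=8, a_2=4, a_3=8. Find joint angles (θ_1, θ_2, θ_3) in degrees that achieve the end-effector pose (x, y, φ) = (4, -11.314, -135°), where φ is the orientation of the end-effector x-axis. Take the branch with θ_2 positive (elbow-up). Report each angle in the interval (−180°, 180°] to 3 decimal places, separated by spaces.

wrist centre = target − a_3·(cos φ, sin φ) = (9.6569, -5.6571)
cos θ_2 = (125.2581−8²−4²)/(2·8·4) = 0.7072; θ_2 = 44.9958° (elbow-up)
β = atan2(-5.6571,9.6569) = -30.3625°; ψ = atan2(2.8282,10.8286) = 14.6375°
θ_1 = β − ψ = -45.0000°
θ_3 = φ − θ_1 − θ_2 = -134.9958° (wrapped to (-180°,180°])

-45.000 44.996 -134.996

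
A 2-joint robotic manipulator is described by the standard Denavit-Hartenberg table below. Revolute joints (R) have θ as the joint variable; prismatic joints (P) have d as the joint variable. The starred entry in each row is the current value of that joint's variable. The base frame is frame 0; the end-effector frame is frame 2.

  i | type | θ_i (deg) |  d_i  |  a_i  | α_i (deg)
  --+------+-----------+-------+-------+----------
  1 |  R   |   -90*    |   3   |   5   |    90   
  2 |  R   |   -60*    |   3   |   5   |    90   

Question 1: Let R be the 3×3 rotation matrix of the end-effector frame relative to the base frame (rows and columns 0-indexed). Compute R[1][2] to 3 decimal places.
0.866

End-effector z-axis (col 2 of R) = (-0.0000,0.8660,-0.5000)
R[1][2] = 0.8660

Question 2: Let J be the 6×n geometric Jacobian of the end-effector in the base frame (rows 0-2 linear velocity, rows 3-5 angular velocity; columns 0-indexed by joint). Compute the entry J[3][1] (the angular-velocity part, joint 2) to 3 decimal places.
axis z_1 = (-1.0000,-0.0000,0.0000); lever o_n−o_1 = (-3.0000,-2.5000,-4.3301)
cross product → J_v[:, 1] = (0.0000,-4.3301,2.5000)
J_ω[:, 1] = z_1
entry J[3][1] = -1.0000

-1.000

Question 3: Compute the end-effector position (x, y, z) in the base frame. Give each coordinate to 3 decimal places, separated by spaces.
-3.000 -7.500 -1.330

after link 1: o_1 = (0.0000, -5.0000, 3.0000)
after link 2: o_2 = (-3.0000, -7.5000, -1.3301)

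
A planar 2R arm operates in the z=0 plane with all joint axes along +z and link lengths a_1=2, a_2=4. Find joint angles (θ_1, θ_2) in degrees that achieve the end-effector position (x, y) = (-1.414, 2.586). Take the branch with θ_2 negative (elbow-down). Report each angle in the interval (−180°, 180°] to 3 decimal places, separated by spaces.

cos θ_2 = (8.6868−2²−4²)/(2·2·4) = -0.7071; θ_2 = -134.9975° (elbow-down)
β = atan2(2.5860,-1.4140) = 118.6694°; ψ = atan2(-2.8286,-0.8283) = -106.3219°
θ_1 = β − ψ = 224.9913°

-135.009 -134.997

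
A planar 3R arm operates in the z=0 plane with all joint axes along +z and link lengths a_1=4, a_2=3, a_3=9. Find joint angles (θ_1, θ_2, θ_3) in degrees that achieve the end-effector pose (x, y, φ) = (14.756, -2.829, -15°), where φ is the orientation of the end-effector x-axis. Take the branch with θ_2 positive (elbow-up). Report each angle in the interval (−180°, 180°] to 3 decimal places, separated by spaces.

wrist centre = target − a_3·(cos φ, sin φ) = (6.0627, -0.4996)
cos θ_2 = (37.0056−4²−3²)/(2·4·3) = 0.5002; θ_2 = 59.9847° (elbow-up)
β = atan2(-0.4996,6.0627) = -4.7111°; ψ = atan2(2.5977,5.5007) = 25.2788°
θ_1 = β − ψ = -29.9899°
θ_3 = φ − θ_1 − θ_2 = -44.9947° (wrapped to (-180°,180°])

-29.990 59.985 -44.995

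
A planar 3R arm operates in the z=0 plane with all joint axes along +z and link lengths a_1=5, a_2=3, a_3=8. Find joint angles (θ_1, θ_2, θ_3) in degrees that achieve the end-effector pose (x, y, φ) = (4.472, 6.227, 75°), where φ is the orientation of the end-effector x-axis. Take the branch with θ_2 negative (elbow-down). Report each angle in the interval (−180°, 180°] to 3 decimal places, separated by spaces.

-0.014 -150.004 -134.982

wrist centre = target − a_3·(cos φ, sin φ) = (2.4014, -1.5004)
cos θ_2 = (8.0182−5²−3²)/(2·5·3) = -0.8661; θ_2 = -150.0041° (elbow-down)
β = atan2(-1.5004,2.4014) = -31.9968°; ψ = atan2(-1.4998,2.4018) = -31.9827°
θ_1 = β − ψ = -0.0141°
θ_3 = φ − θ_1 − θ_2 = -134.9818° (wrapped to (-180°,180°])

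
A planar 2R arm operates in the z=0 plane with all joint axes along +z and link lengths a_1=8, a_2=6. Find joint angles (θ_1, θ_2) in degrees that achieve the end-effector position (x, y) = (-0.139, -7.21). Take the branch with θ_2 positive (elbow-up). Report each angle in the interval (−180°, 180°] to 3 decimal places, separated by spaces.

-137.206 119.998

cos θ_2 = (52.0034−8²−6²)/(2·8·6) = -0.5000; θ_2 = 119.9976° (elbow-up)
β = atan2(-7.2100,-0.1390) = -91.1045°; ψ = atan2(5.1963,5.0002) = 46.1016°
θ_1 = β − ψ = -137.2060°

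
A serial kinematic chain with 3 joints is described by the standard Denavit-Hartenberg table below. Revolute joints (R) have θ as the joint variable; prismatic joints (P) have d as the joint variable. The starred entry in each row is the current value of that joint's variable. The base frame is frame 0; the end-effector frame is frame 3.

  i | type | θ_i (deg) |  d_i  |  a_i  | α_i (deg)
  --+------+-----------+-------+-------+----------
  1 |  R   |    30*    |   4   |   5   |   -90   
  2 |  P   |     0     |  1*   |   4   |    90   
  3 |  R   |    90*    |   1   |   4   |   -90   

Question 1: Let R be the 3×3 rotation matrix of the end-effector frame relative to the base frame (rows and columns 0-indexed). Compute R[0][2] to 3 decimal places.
-0.866

End-effector z-axis (col 2 of R) = (-0.8660,-0.5000,0.0000)
R[0][2] = -0.8660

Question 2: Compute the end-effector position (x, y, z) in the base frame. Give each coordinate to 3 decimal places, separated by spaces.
after link 1: o_1 = (4.3301, 2.5000, 4.0000)
after link 2: o_2 = (7.2942, 5.3660, 4.0000)
after link 3: o_3 = (5.2942, 8.8301, 5.0000)

5.294 8.830 5.000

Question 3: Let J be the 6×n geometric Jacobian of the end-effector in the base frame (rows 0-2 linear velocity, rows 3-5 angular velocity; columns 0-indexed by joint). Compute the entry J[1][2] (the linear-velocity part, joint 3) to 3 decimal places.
axis z_2 = (0.0000,0.0000,1.0000); lever o_n−o_2 = (-2.0000,3.4641,1.0000)
cross product → J_v[:, 2] = (-3.4641,-2.0000,0.0000)
J_ω[:, 2] = z_2
entry J[1][2] = -2.0000

-2.000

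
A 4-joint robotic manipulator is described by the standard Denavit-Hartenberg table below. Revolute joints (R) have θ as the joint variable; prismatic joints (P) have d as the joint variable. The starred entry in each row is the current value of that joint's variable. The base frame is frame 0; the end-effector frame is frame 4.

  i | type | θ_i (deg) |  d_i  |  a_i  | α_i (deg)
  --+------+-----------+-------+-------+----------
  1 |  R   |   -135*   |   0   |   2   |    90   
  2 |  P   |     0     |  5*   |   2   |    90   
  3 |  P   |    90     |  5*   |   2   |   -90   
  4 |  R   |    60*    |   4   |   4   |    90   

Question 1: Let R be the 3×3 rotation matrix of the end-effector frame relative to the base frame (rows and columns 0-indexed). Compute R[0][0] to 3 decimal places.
End-effector x-axis (col 0 of R) = (-0.3536,0.3536,0.8660)
R[0][0] = -0.3536

-0.354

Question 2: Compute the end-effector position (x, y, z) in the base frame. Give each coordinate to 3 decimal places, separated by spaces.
-6.364 6.364 -1.536

after link 1: o_1 = (-1.4142, -1.4142, 0.0000)
after link 2: o_2 = (-6.3640, 0.7071, 0.0000)
after link 3: o_3 = (-7.7782, 2.1213, -5.0000)
after link 4: o_4 = (-6.3640, 6.3640, -1.5359)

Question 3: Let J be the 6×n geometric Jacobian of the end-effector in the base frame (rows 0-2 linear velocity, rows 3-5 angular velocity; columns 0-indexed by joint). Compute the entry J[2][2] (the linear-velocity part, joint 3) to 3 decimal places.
-1.000

prismatic axis z_2 = (-0.0000,0.0000,-1.0000)
J_v[:, 2] = z_2; J_ω[:, 2] = (0,0,0)
entry J[2][2] = -1.0000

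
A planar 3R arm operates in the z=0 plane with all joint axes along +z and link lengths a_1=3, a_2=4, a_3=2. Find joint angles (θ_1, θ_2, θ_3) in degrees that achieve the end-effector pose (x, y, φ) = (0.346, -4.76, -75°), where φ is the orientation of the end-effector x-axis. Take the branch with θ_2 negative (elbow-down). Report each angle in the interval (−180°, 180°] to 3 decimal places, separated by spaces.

-6.939 -135.005 66.945

wrist centre = target − a_3·(cos φ, sin φ) = (-0.1716, -2.8281)
cos θ_2 = (8.0279−3²−4²)/(2·3·4) = -0.7072; θ_2 = -135.0052° (elbow-down)
β = atan2(-2.8281,-0.1716) = -93.4730°; ψ = atan2(-2.8282,0.1713) = -86.5336°
θ_1 = β − ψ = -6.9394°
θ_3 = φ − θ_1 − θ_2 = 66.9446° (wrapped to (-180°,180°])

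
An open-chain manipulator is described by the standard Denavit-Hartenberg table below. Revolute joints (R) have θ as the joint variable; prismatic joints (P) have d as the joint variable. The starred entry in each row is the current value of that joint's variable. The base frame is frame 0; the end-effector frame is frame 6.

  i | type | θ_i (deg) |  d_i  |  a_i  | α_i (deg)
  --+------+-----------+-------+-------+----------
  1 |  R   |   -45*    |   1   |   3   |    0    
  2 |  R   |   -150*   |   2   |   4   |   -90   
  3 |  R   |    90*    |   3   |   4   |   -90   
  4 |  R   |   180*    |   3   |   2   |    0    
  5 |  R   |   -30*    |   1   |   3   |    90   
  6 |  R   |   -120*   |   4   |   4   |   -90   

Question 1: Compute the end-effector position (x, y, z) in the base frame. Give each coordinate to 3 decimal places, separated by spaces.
after link 1: o_1 = (2.1213, -2.1213, 1.0000)
after link 2: o_2 = (-1.7424, -1.0860, 3.0000)
after link 3: o_3 = (-2.5188, -3.9838, -1.0000)
after link 4: o_4 = (0.3789, -4.7603, 1.0000)
after link 5: o_5 = (1.7331, -3.5702, 3.5981)
after link 6: o_6 = (-0.9752, -0.2935, -0.1340)

-0.975 -0.293 -0.134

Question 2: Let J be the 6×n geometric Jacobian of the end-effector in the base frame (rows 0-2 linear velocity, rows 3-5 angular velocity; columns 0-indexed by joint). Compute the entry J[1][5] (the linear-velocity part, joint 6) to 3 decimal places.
2.191

axis z_5 = (0.2241,0.8365,-0.5000); lever o_n−o_5 = (-2.7083,3.2767,-3.7321)
cross product → J_v[:, 5] = (-1.4836,2.1907,3.0000)
J_ω[:, 5] = z_5
entry J[1][5] = 2.1907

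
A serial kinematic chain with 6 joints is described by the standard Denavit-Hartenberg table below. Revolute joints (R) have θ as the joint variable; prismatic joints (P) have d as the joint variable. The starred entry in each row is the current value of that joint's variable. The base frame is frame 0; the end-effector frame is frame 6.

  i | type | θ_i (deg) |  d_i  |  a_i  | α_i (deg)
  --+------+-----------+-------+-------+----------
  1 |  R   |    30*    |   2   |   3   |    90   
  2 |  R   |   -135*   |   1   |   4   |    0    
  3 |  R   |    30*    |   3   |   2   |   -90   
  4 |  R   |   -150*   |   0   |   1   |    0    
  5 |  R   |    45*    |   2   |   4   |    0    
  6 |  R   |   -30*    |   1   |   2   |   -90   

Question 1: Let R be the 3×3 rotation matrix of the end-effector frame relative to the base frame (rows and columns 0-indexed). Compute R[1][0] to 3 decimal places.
-0.521

End-effector x-axis (col 0 of R) = (0.5120,-0.5209,0.6830)
R[1][0] = -0.5209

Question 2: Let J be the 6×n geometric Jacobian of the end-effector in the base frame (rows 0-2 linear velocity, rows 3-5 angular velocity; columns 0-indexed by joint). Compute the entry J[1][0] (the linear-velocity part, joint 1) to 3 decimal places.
axis z_0 = ẑ; lever o_n−o_0 = (7.8420,-6.7630,-0.3342)
cross product → J_v[:, 0] = (6.7630,7.8420,-0.0000)
J_ω[:, 0] = z_0
entry J[1][0] = 7.8420

7.842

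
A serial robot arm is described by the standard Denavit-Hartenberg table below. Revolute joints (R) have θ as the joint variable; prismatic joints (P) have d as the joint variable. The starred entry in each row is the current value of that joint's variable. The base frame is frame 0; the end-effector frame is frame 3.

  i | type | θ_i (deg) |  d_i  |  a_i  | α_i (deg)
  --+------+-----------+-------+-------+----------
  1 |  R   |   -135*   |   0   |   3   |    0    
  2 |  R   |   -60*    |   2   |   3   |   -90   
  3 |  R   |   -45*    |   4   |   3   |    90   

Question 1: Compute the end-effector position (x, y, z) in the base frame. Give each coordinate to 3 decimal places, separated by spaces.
-8.103 -4.660 4.121

after link 1: o_1 = (-2.1213, -2.1213, 0.0000)
after link 2: o_2 = (-5.0191, -1.3449, 2.0000)
after link 3: o_3 = (-8.1034, -4.6595, 4.1213)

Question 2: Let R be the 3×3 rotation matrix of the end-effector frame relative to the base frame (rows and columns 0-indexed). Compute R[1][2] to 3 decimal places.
End-effector z-axis (col 2 of R) = (0.6830,-0.1830,0.7071)
R[1][2] = -0.1830

-0.183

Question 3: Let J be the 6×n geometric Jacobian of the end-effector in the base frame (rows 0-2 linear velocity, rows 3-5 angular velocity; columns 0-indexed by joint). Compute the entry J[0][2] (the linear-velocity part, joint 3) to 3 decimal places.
axis z_2 = (-0.2588,-0.9659,0.0000); lever o_n−o_2 = (-3.0843,-3.3147,2.1213)
cross product → J_v[:, 2] = (-2.0490,0.5490,-2.1213)
J_ω[:, 2] = z_2
entry J[0][2] = -2.0490

-2.049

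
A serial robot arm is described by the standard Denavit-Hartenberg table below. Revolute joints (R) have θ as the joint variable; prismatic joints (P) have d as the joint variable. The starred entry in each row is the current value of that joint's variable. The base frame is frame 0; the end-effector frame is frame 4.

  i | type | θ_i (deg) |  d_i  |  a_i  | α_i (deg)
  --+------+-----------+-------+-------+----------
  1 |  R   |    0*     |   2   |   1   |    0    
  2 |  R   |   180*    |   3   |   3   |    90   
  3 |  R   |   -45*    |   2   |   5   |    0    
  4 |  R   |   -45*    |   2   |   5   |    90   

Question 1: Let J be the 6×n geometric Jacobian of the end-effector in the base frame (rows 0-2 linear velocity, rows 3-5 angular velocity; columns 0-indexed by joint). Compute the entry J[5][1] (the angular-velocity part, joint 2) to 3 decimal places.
axis z_1 = (0.0000,0.0000,1.0000); lever o_n−o_1 = (-6.5355,4.0000,-5.5355)
cross product → J_v[:, 1] = (-4.0000,-6.5355,0.0000)
J_ω[:, 1] = z_1
entry J[5][1] = 1.0000

1.000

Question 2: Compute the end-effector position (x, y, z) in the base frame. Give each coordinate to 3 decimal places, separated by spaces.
-5.536 4.000 -3.536

after link 1: o_1 = (1.0000, 0.0000, 2.0000)
after link 2: o_2 = (-2.0000, 0.0000, 5.0000)
after link 3: o_3 = (-5.5355, 2.0000, 1.4645)
after link 4: o_4 = (-5.5355, 4.0000, -3.5355)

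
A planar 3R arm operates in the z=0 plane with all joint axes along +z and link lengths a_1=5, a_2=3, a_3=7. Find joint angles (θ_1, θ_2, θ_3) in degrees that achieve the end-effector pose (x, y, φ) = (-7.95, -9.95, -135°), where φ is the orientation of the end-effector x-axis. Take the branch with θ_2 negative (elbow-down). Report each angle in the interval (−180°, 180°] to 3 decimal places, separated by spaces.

-90.003 -89.992 44.995

wrist centre = target − a_3·(cos φ, sin φ) = (-3.0003, -5.0003)
cos θ_2 = (34.0040−5²−3²)/(2·5·3) = 0.0001; θ_2 = -89.9923° (elbow-down)
β = atan2(-5.0003,-3.0003) = -120.9646°; ψ = atan2(-3.0000,5.0004) = -30.9617°
θ_1 = β − ψ = -90.0029°
θ_3 = φ − θ_1 − θ_2 = 44.9952° (wrapped to (-180°,180°])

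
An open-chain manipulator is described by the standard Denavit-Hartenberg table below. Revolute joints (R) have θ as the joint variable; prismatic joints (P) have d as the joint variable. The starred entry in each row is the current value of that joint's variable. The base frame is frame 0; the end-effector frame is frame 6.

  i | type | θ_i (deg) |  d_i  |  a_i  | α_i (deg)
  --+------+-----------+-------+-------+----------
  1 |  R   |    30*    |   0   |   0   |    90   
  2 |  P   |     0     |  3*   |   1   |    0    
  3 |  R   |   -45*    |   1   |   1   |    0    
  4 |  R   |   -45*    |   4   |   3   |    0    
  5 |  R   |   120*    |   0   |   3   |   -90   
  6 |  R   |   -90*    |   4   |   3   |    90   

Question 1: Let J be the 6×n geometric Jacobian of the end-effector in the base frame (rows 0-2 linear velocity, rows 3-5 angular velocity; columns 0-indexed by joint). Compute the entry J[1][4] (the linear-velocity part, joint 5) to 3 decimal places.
-2.482

axis z_4 = (0.5000,-0.8660,0.0000); lever o_n−o_4 = (2.0179,-2.2990,4.9641)
cross product → J_v[:, 4] = (-4.2990,-2.4821,0.5981)
J_ω[:, 4] = z_4
entry J[1][4] = -2.4821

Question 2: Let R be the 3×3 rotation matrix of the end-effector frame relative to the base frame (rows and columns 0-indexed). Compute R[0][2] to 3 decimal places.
End-effector z-axis (col 2 of R) = (-0.7500,-0.4330,-0.5000)
R[0][2] = -0.7500

-0.750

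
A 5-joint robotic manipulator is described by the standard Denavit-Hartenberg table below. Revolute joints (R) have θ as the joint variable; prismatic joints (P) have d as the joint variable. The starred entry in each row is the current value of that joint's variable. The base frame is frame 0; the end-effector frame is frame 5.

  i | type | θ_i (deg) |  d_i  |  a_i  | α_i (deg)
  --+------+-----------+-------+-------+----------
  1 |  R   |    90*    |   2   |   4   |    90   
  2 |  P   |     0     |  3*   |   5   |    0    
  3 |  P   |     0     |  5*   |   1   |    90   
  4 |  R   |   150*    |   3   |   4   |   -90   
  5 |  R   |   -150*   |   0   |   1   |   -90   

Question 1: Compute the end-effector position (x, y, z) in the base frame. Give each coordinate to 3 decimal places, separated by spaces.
after link 1: o_1 = (0.0000, 4.0000, 2.0000)
after link 2: o_2 = (3.0000, 9.0000, 2.0000)
after link 3: o_3 = (8.0000, 10.0000, 2.0000)
after link 4: o_4 = (10.0000, 6.5359, -1.0000)
after link 5: o_5 = (9.5670, 7.2859, -1.5000)

9.567 7.286 -1.500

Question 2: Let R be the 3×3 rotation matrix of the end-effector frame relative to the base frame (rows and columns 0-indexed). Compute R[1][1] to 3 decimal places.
End-effector y-axis (col 1 of R) = (0.8660,0.5000,0.0000)
R[1][1] = 0.5000

0.500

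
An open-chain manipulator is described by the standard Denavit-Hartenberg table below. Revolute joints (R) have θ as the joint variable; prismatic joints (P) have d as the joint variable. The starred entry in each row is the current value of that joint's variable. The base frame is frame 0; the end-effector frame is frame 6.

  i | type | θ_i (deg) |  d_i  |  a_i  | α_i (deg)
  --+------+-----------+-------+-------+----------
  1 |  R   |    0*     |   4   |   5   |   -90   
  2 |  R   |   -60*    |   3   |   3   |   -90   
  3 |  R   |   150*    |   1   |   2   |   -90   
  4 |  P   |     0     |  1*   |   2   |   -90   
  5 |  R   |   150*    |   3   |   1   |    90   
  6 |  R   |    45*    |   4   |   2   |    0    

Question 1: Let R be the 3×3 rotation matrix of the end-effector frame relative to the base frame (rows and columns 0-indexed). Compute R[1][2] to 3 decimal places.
End-effector z-axis (col 2 of R) = (-0.0000,-1.0000,0.0000)
R[1][2] = -1.0000

-1.000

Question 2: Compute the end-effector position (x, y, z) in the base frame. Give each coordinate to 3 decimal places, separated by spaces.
2.768 -2.134 6.963

after link 1: o_1 = (5.0000, 0.0000, 4.0000)
after link 2: o_2 = (6.5000, 3.0000, 6.5981)
after link 3: o_3 = (6.5000, 2.0000, 4.5981)
after link 4: o_4 = (5.3840, 1.8660, 2.6651)
after link 5: o_5 = (3.2859, 1.8660, 5.0311)
after link 6: o_6 = (2.7683, -2.1340, 6.9629)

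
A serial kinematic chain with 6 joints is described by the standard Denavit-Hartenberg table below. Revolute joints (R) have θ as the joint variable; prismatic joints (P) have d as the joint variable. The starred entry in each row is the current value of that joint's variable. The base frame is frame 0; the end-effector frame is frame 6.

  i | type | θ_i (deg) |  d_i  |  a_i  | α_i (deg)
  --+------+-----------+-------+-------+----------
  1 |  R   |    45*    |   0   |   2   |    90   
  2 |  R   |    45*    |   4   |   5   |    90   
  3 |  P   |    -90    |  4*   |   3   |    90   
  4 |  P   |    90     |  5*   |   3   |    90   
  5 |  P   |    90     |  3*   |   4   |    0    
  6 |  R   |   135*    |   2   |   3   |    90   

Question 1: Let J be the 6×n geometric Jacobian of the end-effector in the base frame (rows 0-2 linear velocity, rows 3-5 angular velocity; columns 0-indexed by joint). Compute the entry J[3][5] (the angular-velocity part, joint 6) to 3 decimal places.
-0.707

axis z_5 = (-0.7071,0.7071,-0.0000); lever o_n−o_5 = (-1.4142,1.4142,3.0000)
cross product → J_v[:, 5] = (2.1213,2.1213,0.0000)
J_ω[:, 5] = z_5
entry J[3][5] = -0.7071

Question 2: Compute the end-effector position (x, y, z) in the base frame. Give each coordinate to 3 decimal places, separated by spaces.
after link 1: o_1 = (1.4142, 1.4142, 0.0000)
after link 2: o_2 = (6.7426, 1.0858, 3.5355)
after link 3: o_3 = (6.6213, 5.2071, 0.7071)
after link 4: o_4 = (5.6213, 4.2071, -4.9497)
after link 5: o_5 = (1.5000, 4.3284, -7.7782)
after link 6: o_6 = (0.0858, 5.7426, -4.7782)

0.086 5.743 -4.778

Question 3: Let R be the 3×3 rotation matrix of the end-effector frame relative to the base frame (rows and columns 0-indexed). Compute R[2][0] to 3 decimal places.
1.000

End-effector x-axis (col 0 of R) = (-0.0000,-0.0000,1.0000)
R[2][0] = 1.0000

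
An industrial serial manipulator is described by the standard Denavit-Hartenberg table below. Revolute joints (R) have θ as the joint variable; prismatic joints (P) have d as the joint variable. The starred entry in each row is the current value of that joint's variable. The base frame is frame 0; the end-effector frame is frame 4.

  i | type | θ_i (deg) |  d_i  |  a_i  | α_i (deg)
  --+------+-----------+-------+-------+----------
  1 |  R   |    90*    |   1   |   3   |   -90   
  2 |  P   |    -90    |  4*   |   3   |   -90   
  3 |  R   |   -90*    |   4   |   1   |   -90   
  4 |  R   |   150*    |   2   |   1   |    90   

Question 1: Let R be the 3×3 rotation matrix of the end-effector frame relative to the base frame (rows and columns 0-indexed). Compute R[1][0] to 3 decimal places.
-0.500

End-effector x-axis (col 0 of R) = (0.8660,-0.5000,-0.0000)
R[1][0] = -0.5000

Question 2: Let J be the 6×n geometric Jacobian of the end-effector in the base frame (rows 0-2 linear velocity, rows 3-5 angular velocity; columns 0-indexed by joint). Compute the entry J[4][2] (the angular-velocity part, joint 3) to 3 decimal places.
axis z_2 = (-0.0000,1.0000,-0.0000); lever o_n−o_2 = (-0.1340,3.5000,2.0000)
cross product → J_v[:, 2] = (2.0000,0.0000,0.1340)
J_ω[:, 2] = z_2
entry J[4][2] = 1.0000

1.000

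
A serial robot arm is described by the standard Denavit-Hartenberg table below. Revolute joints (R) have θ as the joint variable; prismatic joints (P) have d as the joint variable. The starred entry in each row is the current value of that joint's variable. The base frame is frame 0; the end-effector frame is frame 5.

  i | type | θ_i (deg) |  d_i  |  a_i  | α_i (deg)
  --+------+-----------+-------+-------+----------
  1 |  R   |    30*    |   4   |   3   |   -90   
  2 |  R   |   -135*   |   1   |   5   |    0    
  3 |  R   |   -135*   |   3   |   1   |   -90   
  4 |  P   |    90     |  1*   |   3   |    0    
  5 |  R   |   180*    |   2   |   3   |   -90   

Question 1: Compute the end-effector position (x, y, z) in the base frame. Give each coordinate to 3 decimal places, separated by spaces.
-5.062 1.696 6.536

after link 1: o_1 = (2.5981, 1.5000, 4.0000)
after link 2: o_2 = (-0.9638, 0.5983, 7.5355)
after link 3: o_3 = (-2.4638, 3.1963, 6.5355)
after link 4: o_4 = (-1.8298, 0.0983, 6.5355)
after link 5: o_5 = (-5.0619, 1.6963, 6.5355)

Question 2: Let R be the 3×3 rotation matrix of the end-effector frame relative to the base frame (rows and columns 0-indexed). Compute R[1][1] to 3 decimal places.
0.500

End-effector y-axis (col 1 of R) = (0.8660,0.5000,-0.0000)
R[1][1] = 0.5000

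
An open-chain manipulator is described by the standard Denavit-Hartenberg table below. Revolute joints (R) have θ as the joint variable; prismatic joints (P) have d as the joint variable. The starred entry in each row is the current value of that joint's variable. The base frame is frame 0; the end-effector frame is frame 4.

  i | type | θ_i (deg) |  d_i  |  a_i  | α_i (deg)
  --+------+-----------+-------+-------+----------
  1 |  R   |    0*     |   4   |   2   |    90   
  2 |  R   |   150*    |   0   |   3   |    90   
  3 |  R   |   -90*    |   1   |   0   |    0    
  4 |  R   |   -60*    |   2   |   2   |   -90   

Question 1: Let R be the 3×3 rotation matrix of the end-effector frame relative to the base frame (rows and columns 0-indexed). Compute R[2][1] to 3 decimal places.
-0.866

End-effector y-axis (col 1 of R) = (-0.5000,0.0000,-0.8660)
R[2][1] = -0.8660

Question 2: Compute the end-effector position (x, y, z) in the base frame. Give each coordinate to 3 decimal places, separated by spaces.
2.402 1.000 7.232

after link 1: o_1 = (2.0000, 0.0000, 4.0000)
after link 2: o_2 = (-0.5981, 0.0000, 5.5000)
after link 3: o_3 = (-0.0981, 0.0000, 6.3660)
after link 4: o_4 = (2.4019, 1.0000, 7.2321)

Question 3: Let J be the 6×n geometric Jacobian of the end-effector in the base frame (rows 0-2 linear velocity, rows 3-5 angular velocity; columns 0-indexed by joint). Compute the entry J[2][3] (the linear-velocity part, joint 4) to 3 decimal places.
0.500

axis z_3 = (0.5000,-0.0000,0.8660); lever o_n−o_3 = (2.5000,1.0000,0.8660)
cross product → J_v[:, 3] = (-0.8660,1.7321,0.5000)
J_ω[:, 3] = z_3
entry J[2][3] = 0.5000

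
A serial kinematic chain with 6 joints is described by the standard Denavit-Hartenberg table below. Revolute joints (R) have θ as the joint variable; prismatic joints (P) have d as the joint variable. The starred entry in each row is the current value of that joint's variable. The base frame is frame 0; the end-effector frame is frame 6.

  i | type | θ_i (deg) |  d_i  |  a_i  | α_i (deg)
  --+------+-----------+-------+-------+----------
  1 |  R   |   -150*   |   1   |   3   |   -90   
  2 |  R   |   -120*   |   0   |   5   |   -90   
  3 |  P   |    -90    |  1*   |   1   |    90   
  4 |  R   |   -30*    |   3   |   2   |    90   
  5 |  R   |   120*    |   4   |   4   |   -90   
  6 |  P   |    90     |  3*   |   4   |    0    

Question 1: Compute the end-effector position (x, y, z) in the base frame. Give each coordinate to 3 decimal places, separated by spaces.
-4.932 -1.404 2.181

after link 1: o_1 = (-2.5981, -1.5000, 1.0000)
after link 2: o_2 = (-0.4330, -0.2500, 5.3301)
after link 3: o_3 = (-0.6830, -1.5490, 5.8301)
after link 4: o_4 = (-0.3660, -3.3660, 2.7321)
after link 5: o_5 = (-1.8840, 0.0670, -1.5000)
after link 6: o_6 = (-4.9318, -1.4040, 2.1806)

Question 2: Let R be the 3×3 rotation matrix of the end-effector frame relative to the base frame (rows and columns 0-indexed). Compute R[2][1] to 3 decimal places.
0.625

End-effector y-axis (col 1 of R) = (0.7790,-0.0502,0.6250)
R[2][1] = 0.6250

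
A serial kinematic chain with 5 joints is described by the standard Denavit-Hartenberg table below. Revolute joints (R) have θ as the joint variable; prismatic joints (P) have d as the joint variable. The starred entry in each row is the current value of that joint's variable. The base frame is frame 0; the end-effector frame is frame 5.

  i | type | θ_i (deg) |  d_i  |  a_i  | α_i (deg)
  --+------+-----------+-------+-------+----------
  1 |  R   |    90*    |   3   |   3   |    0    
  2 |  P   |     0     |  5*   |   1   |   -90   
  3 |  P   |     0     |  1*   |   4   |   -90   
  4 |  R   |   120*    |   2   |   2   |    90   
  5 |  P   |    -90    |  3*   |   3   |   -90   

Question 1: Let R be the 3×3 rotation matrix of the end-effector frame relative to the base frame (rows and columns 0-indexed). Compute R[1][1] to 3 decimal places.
-0.866

End-effector y-axis (col 1 of R) = (-0.5000,-0.8660,0.0000)
R[1][1] = -0.8660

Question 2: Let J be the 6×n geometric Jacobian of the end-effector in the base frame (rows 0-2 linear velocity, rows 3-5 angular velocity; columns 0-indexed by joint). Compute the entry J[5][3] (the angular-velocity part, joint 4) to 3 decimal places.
axis z_3 = (-0.0000,0.0000,-1.0000); lever o_n−o_3 = (3.2321,1.5981,1.0000)
cross product → J_v[:, 3] = (1.5981,-3.2321,-0.0000)
J_ω[:, 3] = z_3
entry J[5][3] = -1.0000

-1.000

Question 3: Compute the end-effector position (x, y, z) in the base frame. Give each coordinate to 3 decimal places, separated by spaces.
after link 1: o_1 = (0.0000, 3.0000, 3.0000)
after link 2: o_2 = (0.0000, 4.0000, 8.0000)
after link 3: o_3 = (-1.0000, 8.0000, 8.0000)
after link 4: o_4 = (0.7321, 7.0000, 6.0000)
after link 5: o_5 = (2.2321, 9.5981, 9.0000)

2.232 9.598 9.000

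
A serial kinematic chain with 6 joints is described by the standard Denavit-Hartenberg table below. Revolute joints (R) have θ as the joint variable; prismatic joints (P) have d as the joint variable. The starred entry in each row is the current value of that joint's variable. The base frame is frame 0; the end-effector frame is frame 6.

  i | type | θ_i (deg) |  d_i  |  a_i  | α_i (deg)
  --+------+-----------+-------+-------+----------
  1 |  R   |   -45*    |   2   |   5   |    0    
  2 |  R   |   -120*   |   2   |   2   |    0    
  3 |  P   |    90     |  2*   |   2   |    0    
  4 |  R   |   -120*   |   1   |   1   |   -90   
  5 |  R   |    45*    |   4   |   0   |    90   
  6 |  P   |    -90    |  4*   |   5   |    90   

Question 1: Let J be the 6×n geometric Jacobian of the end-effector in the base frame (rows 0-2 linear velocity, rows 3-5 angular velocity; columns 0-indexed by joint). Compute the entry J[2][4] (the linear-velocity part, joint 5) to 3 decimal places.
axis z_4 = (-0.2588,-0.9659,0.0000); lever o_n−o_4 = (-2.4732,1.6980,2.8284)
cross product → J_v[:, 4] = (-2.7321,0.7321,-2.8284)
J_ω[:, 4] = z_4
entry J[2][4] = -2.8284

-2.828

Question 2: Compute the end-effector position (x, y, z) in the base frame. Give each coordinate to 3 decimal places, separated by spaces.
-1.318 -4.028 9.828

after link 1: o_1 = (3.5355, -3.5355, 2.0000)
after link 2: o_2 = (1.6037, -4.0532, 4.0000)
after link 3: o_3 = (2.1213, -5.9850, 6.0000)
after link 4: o_4 = (1.1554, -5.7262, 7.0000)
after link 5: o_5 = (0.1201, -9.5899, 7.0000)
after link 6: o_6 = (-1.3178, -4.0282, 9.8284)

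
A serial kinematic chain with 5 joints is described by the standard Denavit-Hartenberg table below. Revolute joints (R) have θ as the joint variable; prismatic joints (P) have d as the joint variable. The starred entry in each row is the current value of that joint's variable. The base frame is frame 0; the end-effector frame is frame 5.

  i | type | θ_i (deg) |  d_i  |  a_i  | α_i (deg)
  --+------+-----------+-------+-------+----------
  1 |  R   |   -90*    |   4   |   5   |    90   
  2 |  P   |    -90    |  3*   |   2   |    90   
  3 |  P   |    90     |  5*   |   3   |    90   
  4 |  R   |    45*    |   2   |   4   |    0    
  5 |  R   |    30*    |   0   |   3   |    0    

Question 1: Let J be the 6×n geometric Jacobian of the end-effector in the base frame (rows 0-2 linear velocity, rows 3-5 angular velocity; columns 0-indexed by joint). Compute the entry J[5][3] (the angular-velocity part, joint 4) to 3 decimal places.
axis z_3 = (-0.0000,0.0000,-1.0000); lever o_n−o_3 = (-3.6049,5.7262,-2.0000)
cross product → J_v[:, 3] = (5.7262,3.6049,-0.0000)
J_ω[:, 3] = z_3
entry J[5][3] = -1.0000

-1.000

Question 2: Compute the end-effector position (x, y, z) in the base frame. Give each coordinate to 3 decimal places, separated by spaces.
-9.605 5.726 -0.000

after link 1: o_1 = (0.0000, -5.0000, 4.0000)
after link 2: o_2 = (-3.0000, -5.0000, 2.0000)
after link 3: o_3 = (-6.0000, -0.0000, 2.0000)
after link 4: o_4 = (-8.8284, 2.8284, -0.0000)
after link 5: o_5 = (-9.6049, 5.7262, -0.0000)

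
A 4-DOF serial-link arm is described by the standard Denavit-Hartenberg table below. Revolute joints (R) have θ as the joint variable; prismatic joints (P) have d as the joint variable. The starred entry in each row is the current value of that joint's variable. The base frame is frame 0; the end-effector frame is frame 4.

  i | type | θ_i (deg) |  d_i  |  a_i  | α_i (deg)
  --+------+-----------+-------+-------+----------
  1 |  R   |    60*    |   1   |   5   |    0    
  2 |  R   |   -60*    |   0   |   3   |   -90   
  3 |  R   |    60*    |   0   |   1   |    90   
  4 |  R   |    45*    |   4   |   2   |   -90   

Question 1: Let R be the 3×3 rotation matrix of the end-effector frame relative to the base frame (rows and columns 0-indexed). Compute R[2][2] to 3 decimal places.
0.612

End-effector z-axis (col 2 of R) = (-0.3536,0.7071,0.6124)
R[2][2] = 0.6124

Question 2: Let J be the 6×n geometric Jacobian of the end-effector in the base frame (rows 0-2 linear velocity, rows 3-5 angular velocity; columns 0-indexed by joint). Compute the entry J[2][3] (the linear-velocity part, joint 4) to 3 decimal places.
1.225

axis z_3 = (0.8660,0.0000,0.5000); lever o_n−o_3 = (4.1712,1.4142,0.7753)
cross product → J_v[:, 3] = (-0.7071,1.4142,1.2247)
J_ω[:, 3] = z_3
entry J[2][3] = 1.2247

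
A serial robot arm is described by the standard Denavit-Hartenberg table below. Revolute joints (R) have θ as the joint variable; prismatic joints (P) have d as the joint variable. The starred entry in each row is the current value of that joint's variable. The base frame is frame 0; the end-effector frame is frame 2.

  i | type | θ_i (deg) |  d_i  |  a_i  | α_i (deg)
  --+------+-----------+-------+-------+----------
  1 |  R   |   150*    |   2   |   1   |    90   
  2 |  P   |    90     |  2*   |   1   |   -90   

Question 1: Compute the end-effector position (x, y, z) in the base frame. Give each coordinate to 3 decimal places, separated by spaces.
0.134 2.232 3.000

after link 1: o_1 = (-0.8660, 0.5000, 2.0000)
after link 2: o_2 = (0.1340, 2.2321, 3.0000)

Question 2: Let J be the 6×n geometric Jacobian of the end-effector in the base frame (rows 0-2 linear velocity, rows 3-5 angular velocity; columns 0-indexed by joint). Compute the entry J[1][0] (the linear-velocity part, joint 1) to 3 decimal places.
axis z_0 = ẑ; lever o_n−o_0 = (0.1340,2.2321,3.0000)
cross product → J_v[:, 0] = (-2.2321,0.1340,0.0000)
J_ω[:, 0] = z_0
entry J[1][0] = 0.1340

0.134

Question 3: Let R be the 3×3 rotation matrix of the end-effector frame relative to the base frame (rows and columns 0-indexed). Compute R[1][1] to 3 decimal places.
End-effector y-axis (col 1 of R) = (-0.5000,-0.8660,-0.0000)
R[1][1] = -0.8660

-0.866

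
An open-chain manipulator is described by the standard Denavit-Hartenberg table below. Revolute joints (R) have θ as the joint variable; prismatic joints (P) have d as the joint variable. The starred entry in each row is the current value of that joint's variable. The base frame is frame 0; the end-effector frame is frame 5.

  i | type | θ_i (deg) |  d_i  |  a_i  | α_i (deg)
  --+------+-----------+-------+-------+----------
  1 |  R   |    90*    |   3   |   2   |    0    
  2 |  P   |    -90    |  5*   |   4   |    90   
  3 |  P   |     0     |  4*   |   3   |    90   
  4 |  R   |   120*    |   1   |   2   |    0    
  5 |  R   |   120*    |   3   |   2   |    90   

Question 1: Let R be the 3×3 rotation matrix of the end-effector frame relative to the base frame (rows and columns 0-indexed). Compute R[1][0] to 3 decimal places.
End-effector x-axis (col 0 of R) = (-0.5000,0.8660,-0.0000)
R[1][0] = 0.8660

0.866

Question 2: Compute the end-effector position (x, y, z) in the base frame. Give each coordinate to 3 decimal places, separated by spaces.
after link 1: o_1 = (0.0000, 2.0000, 3.0000)
after link 2: o_2 = (4.0000, 2.0000, 8.0000)
after link 3: o_3 = (7.0000, -2.0000, 8.0000)
after link 4: o_4 = (6.0000, -3.7321, 7.0000)
after link 5: o_5 = (5.0000, -2.0000, 4.0000)

5.000 -2.000 4.000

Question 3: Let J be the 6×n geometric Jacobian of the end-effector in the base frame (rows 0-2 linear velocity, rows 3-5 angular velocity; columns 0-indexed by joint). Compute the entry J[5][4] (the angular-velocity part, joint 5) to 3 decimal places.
axis z_4 = (0.0000,-0.0000,-1.0000); lever o_n−o_4 = (-1.0000,1.7321,-3.0000)
cross product → J_v[:, 4] = (1.7321,1.0000,-0.0000)
J_ω[:, 4] = z_4
entry J[5][4] = -1.0000

-1.000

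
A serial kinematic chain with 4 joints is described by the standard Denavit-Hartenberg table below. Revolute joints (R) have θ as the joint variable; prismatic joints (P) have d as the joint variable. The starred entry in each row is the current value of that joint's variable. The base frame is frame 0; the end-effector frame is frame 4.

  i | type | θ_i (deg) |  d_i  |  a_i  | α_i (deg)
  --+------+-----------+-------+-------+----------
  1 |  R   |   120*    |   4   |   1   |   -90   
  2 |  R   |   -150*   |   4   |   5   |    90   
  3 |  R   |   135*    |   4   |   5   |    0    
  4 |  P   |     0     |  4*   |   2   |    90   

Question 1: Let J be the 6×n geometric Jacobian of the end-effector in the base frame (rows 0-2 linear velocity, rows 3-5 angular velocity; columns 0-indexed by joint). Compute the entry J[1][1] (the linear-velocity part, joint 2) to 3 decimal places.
-5.978

axis z_1 = (-0.8660,-0.5000,0.0000); lever o_n−o_1 = (-5.7289,-7.9767,-6.9031)
cross product → J_v[:, 1] = (3.4515,-5.9782,4.0435)
J_ω[:, 1] = z_1
entry J[1][1] = -5.9782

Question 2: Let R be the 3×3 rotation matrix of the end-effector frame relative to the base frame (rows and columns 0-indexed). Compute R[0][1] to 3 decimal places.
End-effector y-axis (col 1 of R) = (0.2500,-0.4330,-0.8660)
R[0][1] = 0.2500

0.250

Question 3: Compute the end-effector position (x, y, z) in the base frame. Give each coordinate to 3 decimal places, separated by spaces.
-6.229 -7.111 -2.903

after link 1: o_1 = (-0.5000, 0.8660, 4.0000)
after link 2: o_2 = (-1.7990, -4.8840, 6.5000)
after link 3: o_3 = (-5.3918, -5.7321, 1.2681)
after link 4: o_4 = (-6.2289, -7.1106, -2.9031)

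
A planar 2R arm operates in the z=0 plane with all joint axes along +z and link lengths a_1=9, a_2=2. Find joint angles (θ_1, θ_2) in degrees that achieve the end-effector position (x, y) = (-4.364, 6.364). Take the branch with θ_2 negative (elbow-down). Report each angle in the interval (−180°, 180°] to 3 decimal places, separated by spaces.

135.000 -134.998

cos θ_2 = (59.5450−9²−2²)/(2·9·2) = -0.7071; θ_2 = -134.9981° (elbow-down)
β = atan2(6.3640,-4.3640) = 124.4397°; ψ = atan2(-1.4143,7.5858) = -10.5607°
θ_1 = β − ψ = 135.0004°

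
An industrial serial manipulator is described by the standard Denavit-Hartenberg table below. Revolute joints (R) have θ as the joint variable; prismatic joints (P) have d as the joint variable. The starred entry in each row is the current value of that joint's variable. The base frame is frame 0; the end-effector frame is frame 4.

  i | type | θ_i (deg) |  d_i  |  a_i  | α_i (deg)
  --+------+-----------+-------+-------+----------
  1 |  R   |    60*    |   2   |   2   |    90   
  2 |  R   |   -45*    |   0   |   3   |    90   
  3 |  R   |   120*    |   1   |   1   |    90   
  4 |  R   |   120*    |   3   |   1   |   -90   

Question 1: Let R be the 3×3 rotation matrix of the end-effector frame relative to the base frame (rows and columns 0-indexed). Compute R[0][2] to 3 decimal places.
End-effector z-axis (col 2 of R) = (-0.3196,0.9464,0.0474)
R[0][2] = -0.3196

-0.320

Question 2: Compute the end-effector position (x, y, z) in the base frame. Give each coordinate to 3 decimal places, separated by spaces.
3.905 2.898 -3.101

after link 1: o_1 = (1.0000, 1.7321, 2.0000)
after link 2: o_2 = (2.0607, 3.5692, -0.1213)
after link 3: o_3 = (2.2803, 2.2176, -0.4749)
after link 4: o_4 = (3.9051, 2.8979, -3.1011)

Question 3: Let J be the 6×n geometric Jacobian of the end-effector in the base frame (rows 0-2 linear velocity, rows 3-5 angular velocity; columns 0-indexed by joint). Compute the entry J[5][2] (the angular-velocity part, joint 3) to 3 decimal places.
-0.707

axis z_2 = (-0.3536,-0.6124,-0.7071); lever o_n−o_2 = (1.8445,-0.6713,-2.9798)
cross product → J_v[:, 2] = (1.3501,-2.3578,1.3668)
J_ω[:, 2] = z_2
entry J[5][2] = -0.7071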